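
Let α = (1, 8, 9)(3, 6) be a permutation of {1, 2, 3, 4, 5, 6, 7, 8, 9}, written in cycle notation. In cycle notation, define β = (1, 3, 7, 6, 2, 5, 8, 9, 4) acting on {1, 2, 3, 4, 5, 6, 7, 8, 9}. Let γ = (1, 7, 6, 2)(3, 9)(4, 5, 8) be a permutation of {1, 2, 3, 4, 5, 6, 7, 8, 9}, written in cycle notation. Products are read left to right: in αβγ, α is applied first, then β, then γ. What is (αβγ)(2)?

8

Apply the permutations in order: α(2) = 2, then β(2) = 5, then γ(5) = 8. So (αβγ)(2) = 8.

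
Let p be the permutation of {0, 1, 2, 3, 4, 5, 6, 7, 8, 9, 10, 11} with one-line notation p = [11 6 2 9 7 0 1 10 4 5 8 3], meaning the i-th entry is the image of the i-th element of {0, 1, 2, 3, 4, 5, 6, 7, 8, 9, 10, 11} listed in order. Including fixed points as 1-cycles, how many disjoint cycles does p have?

4

The cycle decomposition is (0 11 3 9 5)(1 6)(2)(4 7 10 8), which has 4 cycles (counting 1-cycles).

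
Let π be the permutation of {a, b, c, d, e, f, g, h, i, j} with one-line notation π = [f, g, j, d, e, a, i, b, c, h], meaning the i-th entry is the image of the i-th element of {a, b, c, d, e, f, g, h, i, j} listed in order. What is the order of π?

6

The disjoint-cycle form of π has cycle lengths 6, 2, 1, 1.
The order is lcm(6, 2) = 6.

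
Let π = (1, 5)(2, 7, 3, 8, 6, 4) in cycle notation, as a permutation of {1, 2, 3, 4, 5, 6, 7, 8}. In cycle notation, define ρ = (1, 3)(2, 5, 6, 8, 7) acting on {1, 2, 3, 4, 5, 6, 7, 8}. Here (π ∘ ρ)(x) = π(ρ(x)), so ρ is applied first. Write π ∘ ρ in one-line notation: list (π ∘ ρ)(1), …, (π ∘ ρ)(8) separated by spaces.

(π ∘ ρ)(x) = π(ρ(x)). Computing each image: π(ρ(1)) = π(3) = 8, π(ρ(2)) = π(5) = 1, π(ρ(3)) = π(1) = 5, π(ρ(4)) = π(4) = 2, π(ρ(5)) = π(6) = 4, π(ρ(6)) = π(8) = 6, π(ρ(7)) = π(2) = 7, π(ρ(8)) = π(7) = 3.
Hence π ∘ ρ = [8 1 5 2 4 6 7 3].

8 1 5 2 4 6 7 3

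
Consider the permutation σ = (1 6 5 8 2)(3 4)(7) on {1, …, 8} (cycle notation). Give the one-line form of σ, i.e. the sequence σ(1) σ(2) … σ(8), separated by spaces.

6 1 4 3 8 5 7 2

Reading each image from the cycles: 1→6, 2→1, 3→4, 4→3, 5→8, 6→5, 7→7, 8→2.
So the one-line form is 6 1 4 3 8 5 7 2.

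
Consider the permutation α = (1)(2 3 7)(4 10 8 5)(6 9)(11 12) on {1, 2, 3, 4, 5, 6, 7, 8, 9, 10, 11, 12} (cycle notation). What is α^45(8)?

5

8 lies in the 4-cycle (4 10 8 5).
Since the cycle has length 4, α^45 acts on it the same as α^1 (45 mod 4 = 1).
Stepping 1 place around the cycle: 8 → 5.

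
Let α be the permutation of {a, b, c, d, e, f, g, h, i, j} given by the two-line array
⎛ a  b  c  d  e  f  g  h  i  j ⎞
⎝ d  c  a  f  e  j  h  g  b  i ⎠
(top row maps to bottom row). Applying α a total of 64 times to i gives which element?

b

Tracing i → b → … returns to i after 7 steps, so i lies in a 7-cycle (a, d, f, j, i, b, c).
Since the cycle has length 7, α^64 acts on it the same as α^1 (64 mod 7 = 1).
Stepping 1 place around the cycle: i → b.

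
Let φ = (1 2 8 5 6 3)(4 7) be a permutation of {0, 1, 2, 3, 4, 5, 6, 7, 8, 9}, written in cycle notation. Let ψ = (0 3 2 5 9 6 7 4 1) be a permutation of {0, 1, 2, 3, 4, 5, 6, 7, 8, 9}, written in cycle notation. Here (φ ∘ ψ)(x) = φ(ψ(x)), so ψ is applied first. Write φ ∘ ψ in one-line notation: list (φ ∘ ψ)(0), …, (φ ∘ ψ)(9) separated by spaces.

1 0 6 8 2 9 4 7 5 3

(φ ∘ ψ)(x) = φ(ψ(x)). Computing each image: φ(ψ(0)) = φ(3) = 1, φ(ψ(1)) = φ(0) = 0, φ(ψ(2)) = φ(5) = 6, φ(ψ(3)) = φ(2) = 8, φ(ψ(4)) = φ(1) = 2, φ(ψ(5)) = φ(9) = 9, φ(ψ(6)) = φ(7) = 4, φ(ψ(7)) = φ(4) = 7, φ(ψ(8)) = φ(8) = 5, φ(ψ(9)) = φ(6) = 3.
Hence φ ∘ ψ = [1 0 6 8 2 9 4 7 5 3].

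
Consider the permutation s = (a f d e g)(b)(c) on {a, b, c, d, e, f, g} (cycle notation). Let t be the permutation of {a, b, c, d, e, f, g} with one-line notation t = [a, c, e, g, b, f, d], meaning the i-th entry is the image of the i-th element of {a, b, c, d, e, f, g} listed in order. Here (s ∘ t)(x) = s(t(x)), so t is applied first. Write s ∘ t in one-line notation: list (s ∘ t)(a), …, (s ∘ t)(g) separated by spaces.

(s ∘ t)(x) = s(t(x)). Computing each image: s(t(a)) = s(a) = f, s(t(b)) = s(c) = c, s(t(c)) = s(e) = g, s(t(d)) = s(g) = a, s(t(e)) = s(b) = b, s(t(f)) = s(f) = d, s(t(g)) = s(d) = e.
Hence s ∘ t = [f c g a b d e].

f c g a b d e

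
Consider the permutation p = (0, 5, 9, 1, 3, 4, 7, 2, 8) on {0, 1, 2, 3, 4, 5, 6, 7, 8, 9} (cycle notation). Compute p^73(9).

9 lies in the 9-cycle (0, 5, 9, 1, 3, 4, 7, 2, 8).
Since the cycle has length 9, p^73 acts on it the same as p^1 (73 mod 9 = 1).
Stepping 1 place around the cycle: 9 → 1.

1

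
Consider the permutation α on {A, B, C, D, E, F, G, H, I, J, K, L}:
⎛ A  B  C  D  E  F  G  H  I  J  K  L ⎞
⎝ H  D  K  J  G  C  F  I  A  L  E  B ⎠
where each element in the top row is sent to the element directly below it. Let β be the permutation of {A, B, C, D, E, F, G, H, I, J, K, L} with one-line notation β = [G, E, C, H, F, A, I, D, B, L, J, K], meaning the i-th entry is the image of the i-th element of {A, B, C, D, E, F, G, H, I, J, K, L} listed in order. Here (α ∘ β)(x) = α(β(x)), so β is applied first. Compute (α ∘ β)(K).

L

β(K) = J, then α(J) = L; composing gives (α ∘ β)(K) = L.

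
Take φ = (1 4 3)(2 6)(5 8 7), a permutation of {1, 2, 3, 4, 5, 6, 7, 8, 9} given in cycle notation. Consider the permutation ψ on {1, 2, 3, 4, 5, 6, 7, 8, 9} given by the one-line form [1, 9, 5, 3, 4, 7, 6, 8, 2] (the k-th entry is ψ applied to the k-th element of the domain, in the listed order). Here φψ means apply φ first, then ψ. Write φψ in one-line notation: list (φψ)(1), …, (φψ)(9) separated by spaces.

3 7 1 5 8 9 4 6 2

For each element, apply φ then ψ: 1 → 4 → 3; 2 → 6 → 7; 3 → 1 → 1; 4 → 3 → 5; 5 → 8 → 8; 6 → 2 → 9; 7 → 5 → 4; 8 → 7 → 6; 9 → 9 → 2.
So φψ in one-line form is 3 7 1 5 8 9 4 6 2.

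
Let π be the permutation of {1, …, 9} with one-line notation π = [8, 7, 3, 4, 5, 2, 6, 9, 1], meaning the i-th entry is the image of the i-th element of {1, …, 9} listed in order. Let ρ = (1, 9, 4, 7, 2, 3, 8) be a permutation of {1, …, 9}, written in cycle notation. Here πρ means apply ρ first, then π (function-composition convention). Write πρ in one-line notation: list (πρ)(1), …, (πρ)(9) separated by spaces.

Chase each element through ρ then π: 1 → 9 → 1; 2 → 3 → 3; 3 → 8 → 9; 4 → 7 → 6; 5 → 5 → 5; 6 → 6 → 2; 7 → 2 → 7; 8 → 1 → 8; 9 → 4 → 4.
Collecting the images, πρ = [1 3 9 6 5 2 7 8 4].

1 3 9 6 5 2 7 8 4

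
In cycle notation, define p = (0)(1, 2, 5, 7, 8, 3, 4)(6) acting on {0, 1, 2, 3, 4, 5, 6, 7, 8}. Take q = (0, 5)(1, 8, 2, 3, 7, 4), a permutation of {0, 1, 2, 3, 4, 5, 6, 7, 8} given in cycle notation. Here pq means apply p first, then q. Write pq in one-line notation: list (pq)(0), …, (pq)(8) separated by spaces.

5 3 0 1 8 4 6 2 7

(pq)(x) = q(p(x)). Computing each image: q(p(0)) = q(0) = 5, q(p(1)) = q(2) = 3, q(p(2)) = q(5) = 0, q(p(3)) = q(4) = 1, q(p(4)) = q(1) = 8, q(p(5)) = q(7) = 4, q(p(6)) = q(6) = 6, q(p(7)) = q(8) = 2, q(p(8)) = q(3) = 7.
Hence pq = [5 3 0 1 8 4 6 2 7].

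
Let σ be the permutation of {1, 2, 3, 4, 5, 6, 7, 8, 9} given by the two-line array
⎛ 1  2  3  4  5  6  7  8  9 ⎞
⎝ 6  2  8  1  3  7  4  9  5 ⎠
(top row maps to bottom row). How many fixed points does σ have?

1

The fixed points (elements with σ(x) = x) are {2}, so there is 1.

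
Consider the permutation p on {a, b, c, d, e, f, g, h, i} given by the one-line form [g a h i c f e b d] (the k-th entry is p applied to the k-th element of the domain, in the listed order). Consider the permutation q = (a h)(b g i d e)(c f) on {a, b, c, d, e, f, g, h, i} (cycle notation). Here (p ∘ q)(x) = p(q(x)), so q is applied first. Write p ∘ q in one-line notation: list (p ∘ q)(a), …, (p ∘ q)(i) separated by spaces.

Chase each element through q then p: a → h → b; b → g → e; c → f → f; d → e → c; e → b → a; f → c → h; g → i → d; h → a → g; i → d → i.
Collecting the images, p ∘ q = [b e f c a h d g i].

b e f c a h d g i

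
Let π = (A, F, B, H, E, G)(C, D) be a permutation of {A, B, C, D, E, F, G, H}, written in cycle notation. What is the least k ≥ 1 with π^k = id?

6

The disjoint cycles have lengths 6, 2.
Since disjoint cycles commute, ord(π) = lcm(6, 2) = 6.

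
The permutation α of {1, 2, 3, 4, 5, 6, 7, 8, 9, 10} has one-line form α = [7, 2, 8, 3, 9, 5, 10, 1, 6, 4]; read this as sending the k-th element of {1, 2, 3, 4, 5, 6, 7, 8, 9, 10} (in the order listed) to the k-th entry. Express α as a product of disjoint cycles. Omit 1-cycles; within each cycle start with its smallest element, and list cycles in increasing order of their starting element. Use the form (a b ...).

(1 7 10 4 3 8)(5 9 6)

Iterating α from 1 gives 1 → 7 → 10 → 4 → 3 → 8 → 1; that is the 6-cycle (1 7 10 4 3 8).
Continuing from each remaining unvisited element yields (1 7 10 4 3 8)(5 9 6).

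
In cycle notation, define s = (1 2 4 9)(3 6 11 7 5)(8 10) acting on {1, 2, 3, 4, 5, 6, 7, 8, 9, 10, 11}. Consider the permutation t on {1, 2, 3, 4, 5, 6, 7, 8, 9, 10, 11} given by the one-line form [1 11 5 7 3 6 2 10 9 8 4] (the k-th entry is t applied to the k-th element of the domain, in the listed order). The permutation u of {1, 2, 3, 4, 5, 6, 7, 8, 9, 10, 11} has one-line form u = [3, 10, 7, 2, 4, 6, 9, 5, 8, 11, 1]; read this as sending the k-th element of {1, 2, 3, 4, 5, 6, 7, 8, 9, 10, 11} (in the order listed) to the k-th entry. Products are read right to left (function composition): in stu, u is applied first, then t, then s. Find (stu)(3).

4

Apply the permutations in order: u(3) = 7, then t(7) = 2, then s(2) = 4. So (stu)(3) = 4.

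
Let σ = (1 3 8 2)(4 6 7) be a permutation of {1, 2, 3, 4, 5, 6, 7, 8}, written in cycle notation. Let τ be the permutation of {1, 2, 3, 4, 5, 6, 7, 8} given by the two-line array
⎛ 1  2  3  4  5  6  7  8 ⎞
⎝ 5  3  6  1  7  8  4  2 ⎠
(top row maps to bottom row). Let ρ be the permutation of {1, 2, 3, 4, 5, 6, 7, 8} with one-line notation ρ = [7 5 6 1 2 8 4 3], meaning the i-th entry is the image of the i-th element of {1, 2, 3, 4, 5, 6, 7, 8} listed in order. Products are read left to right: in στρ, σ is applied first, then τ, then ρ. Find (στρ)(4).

Apply the permutations in order: σ(4) = 6, then τ(6) = 8, then ρ(8) = 3. So (στρ)(4) = 3.

3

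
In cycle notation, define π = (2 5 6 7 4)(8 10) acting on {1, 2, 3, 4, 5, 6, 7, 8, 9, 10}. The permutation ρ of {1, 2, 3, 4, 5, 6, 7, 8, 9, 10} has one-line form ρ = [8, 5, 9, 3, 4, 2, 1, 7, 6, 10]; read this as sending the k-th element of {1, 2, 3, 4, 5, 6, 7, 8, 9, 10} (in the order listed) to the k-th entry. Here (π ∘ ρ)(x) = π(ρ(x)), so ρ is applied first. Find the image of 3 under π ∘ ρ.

First apply ρ: ρ(3) = 9, then π(9) = 9. Thus (π ∘ ρ)(3) = 9.

9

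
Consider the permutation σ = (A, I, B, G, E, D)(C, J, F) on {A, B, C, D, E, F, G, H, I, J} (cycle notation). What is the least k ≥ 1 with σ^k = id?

6

The disjoint cycles have lengths 6, 3, 1.
Since disjoint cycles commute, ord(σ) = lcm(6, 3) = 6.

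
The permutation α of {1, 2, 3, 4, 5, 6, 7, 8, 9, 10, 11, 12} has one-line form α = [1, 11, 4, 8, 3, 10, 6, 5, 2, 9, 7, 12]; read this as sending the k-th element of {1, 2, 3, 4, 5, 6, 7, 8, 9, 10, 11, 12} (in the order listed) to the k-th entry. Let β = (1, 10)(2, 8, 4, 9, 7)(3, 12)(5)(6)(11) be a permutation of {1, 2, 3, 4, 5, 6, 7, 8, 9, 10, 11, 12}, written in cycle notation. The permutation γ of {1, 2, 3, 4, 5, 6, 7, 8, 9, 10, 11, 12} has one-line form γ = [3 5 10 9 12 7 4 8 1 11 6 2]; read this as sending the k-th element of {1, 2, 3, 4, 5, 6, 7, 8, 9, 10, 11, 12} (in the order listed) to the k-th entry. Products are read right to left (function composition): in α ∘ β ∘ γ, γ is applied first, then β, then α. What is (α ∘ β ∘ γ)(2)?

3

Apply the permutations in order: γ(2) = 5, then β(5) = 5, then α(5) = 3. So (α ∘ β ∘ γ)(2) = 3.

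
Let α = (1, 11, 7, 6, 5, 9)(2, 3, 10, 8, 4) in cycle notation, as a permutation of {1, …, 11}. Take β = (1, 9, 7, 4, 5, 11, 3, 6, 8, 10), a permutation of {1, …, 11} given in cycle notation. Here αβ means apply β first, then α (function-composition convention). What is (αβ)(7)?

First apply β: β(7) = 4, then α(4) = 2. Thus (αβ)(7) = 2.

2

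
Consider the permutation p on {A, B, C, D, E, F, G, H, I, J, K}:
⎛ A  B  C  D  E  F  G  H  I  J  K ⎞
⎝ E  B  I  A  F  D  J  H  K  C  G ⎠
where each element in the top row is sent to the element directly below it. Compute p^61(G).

Tracing G → J → … returns to G after 5 steps, so G lies in a 5-cycle (C I K G J).
Since the cycle has length 5, p^61 acts on it the same as p^1 (61 mod 5 = 1).
Advancing 1 step from G: G → J.

J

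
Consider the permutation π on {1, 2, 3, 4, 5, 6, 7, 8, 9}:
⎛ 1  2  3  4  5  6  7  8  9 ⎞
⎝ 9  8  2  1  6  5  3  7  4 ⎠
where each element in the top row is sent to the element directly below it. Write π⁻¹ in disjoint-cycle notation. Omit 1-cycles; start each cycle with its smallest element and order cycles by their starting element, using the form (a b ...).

(1 4 9)(2 3 7 8)(5 6)

The cycle decomposition of π is (1 9 4)(2 8 7 3)(5 6).
Reversing each cycle (and rotating so the smallest element leads) gives π⁻¹ = (1 4 9)(2 3 7 8)(5 6).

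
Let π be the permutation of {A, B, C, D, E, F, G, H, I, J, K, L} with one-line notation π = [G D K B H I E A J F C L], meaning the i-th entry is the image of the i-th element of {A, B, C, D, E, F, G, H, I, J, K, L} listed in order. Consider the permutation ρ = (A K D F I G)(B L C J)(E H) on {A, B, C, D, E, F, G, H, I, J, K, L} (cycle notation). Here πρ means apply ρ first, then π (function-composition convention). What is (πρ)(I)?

E

(πρ)(I) = π(ρ(I)). ρ(I) = G, then π(G) = E. So (πρ)(I) = E.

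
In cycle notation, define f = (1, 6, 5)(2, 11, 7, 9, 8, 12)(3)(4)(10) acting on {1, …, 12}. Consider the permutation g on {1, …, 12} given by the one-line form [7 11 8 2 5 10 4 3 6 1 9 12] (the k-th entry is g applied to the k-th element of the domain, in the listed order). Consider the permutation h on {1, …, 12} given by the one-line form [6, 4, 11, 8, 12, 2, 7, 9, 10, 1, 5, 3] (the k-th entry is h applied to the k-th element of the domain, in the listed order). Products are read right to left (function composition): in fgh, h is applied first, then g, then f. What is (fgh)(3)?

8

(fgh)(3) = f(g(h(3))). h(3) = 11, then g(11) = 9, then f(9) = 8, so the result is 8.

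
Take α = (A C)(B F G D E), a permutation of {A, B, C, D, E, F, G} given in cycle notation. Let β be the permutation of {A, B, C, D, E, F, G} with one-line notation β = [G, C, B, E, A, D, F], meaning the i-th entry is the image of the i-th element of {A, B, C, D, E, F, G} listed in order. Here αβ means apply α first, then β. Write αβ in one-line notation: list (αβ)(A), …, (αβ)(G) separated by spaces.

For each element, apply α then β: A → C → B; B → F → D; C → A → G; D → E → A; E → B → C; F → G → F; G → D → E.
So αβ in one-line form is B D G A C F E.

B D G A C F E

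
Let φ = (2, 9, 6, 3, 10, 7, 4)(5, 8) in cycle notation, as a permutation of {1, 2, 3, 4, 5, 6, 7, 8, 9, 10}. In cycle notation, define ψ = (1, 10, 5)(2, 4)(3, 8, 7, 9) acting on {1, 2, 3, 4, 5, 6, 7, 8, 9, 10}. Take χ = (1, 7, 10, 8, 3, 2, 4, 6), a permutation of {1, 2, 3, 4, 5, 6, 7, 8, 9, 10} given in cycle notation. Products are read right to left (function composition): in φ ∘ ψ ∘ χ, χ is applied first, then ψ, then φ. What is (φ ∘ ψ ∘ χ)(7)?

8

(φ ∘ ψ ∘ χ)(7) = φ(ψ(χ(7))). χ(7) = 10, then ψ(10) = 5, then φ(5) = 8, so the result is 8.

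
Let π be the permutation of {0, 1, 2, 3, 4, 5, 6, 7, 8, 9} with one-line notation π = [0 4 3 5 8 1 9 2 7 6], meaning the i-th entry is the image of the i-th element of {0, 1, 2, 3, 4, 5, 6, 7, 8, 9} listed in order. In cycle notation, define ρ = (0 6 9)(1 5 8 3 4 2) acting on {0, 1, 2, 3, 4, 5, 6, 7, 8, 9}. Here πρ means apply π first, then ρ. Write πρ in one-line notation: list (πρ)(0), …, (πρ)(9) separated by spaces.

6 2 4 8 3 5 0 1 7 9

(πρ)(x) = ρ(π(x)). Computing each image: ρ(π(0)) = ρ(0) = 6, ρ(π(1)) = ρ(4) = 2, ρ(π(2)) = ρ(3) = 4, ρ(π(3)) = ρ(5) = 8, ρ(π(4)) = ρ(8) = 3, ρ(π(5)) = ρ(1) = 5, ρ(π(6)) = ρ(9) = 0, ρ(π(7)) = ρ(2) = 1, ρ(π(8)) = ρ(7) = 7, ρ(π(9)) = ρ(6) = 9.
Hence πρ = [6 2 4 8 3 5 0 1 7 9].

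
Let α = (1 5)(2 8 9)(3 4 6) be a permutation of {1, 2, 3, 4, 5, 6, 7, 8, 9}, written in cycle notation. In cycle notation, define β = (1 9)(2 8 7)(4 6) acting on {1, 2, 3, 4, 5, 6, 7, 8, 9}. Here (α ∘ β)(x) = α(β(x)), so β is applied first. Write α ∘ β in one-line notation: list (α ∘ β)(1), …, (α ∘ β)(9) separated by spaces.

For each element, apply β then α: 1 → 9 → 2; 2 → 8 → 9; 3 → 3 → 4; 4 → 6 → 3; 5 → 5 → 1; 6 → 4 → 6; 7 → 2 → 8; 8 → 7 → 7; 9 → 1 → 5.
Collecting the images, α ∘ β = [2 9 4 3 1 6 8 7 5].

2 9 4 3 1 6 8 7 5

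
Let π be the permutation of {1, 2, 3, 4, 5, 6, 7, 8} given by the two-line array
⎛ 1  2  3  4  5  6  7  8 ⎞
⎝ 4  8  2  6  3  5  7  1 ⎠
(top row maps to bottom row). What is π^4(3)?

Tracing 3 → 2 → … returns to 3 after 7 steps, so 3 lies in a 7-cycle (1 4 6 5 3 2 8).
Advancing 4 steps from 3: 3 → 2 → 8 → 1 → 4.

4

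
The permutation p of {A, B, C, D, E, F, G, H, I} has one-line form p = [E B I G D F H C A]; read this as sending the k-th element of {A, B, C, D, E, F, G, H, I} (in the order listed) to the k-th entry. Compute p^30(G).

Tracing G → H → … returns to G after 7 steps, so G lies in a 7-cycle (A E D G H C I).
Since the cycle has length 7, p^30 acts on it the same as p^2 (30 mod 7 = 2).
Stepping 2 places around the cycle: G → H → C.

C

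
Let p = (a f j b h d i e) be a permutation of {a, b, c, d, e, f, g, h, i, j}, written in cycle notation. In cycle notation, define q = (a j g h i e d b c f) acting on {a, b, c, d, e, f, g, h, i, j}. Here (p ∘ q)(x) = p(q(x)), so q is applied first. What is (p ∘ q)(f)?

f

First apply q: q(f) = a, then p(a) = f. Thus (p ∘ q)(f) = f.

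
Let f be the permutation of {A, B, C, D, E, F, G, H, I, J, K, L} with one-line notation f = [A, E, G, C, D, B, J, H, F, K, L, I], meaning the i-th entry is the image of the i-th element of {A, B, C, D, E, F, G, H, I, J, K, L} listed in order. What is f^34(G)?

Tracing G → J → … returns to G after 10 steps, so G lies in a 10-cycle (B E D C G J K L I F).
On a 10-cycle, f^10 is the identity, so f^34 = f^4 there (34 ≡ 4 mod 10).
Advancing 4 steps from G: G → J → K → L → I.

I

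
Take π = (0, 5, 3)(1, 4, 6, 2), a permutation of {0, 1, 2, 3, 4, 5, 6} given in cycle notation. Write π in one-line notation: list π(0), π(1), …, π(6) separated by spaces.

Each element maps to the next entry in its cycle (wrapping to the front): 0↦5, 1↦4, 2↦1, 3↦0, 4↦6, 5↦3, 6↦2.
So the one-line form is 5 4 1 0 6 3 2.

5 4 1 0 6 3 2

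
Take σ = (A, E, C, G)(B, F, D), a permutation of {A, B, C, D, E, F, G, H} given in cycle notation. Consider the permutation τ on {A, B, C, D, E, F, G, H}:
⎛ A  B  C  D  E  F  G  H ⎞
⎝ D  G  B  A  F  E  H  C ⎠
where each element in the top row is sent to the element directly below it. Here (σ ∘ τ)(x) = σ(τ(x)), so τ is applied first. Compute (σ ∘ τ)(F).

C

(σ ∘ τ)(F) = σ(τ(F)). τ(F) = E, then σ(E) = C. So (σ ∘ τ)(F) = C.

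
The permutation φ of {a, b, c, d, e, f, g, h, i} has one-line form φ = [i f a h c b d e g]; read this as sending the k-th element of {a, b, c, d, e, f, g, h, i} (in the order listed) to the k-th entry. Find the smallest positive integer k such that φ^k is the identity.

Decomposing into disjoint cycles gives cycle lengths 7, 2.
The order of φ is the least common multiple of its cycle lengths: lcm(7, 2) = 14.

14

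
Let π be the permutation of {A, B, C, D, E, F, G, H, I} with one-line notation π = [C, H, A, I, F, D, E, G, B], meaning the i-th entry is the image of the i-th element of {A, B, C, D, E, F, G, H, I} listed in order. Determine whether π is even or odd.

In disjoint-cycle form the cycle lengths are 7, 2.
A cycle is odd iff its length is even; π has 1 even-length cycle, so sgn(π) = (−1)^1 and π is odd.

odd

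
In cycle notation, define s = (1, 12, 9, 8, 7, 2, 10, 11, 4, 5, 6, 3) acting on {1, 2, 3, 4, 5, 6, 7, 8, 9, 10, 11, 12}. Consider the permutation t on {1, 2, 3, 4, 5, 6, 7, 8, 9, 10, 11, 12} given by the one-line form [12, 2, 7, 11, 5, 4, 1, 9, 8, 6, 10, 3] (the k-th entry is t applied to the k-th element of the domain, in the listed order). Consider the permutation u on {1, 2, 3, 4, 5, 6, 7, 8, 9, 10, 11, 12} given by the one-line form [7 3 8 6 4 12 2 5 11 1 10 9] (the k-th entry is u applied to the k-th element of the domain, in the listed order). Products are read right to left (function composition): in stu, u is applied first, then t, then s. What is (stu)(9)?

(stu)(9) = s(t(u(9))). u(9) = 11, then t(11) = 10, then s(10) = 11, so the result is 11.

11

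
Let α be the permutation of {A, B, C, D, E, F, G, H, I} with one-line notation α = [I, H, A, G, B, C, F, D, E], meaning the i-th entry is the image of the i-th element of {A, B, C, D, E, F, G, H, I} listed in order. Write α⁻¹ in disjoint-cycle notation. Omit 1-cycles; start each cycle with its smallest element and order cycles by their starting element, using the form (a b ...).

(A C F G D H B E I)

The cycle decomposition of α is (A I E B H D G F C).
Reversing each cycle (and rotating so the smallest element leads) gives α⁻¹ = (A C F G D H B E I).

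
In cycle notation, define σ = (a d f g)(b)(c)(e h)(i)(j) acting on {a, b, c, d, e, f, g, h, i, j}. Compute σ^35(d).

a

d lies in the 4-cycle (a d f g).
On a 4-cycle, σ^4 is the identity, so σ^35 = σ^3 there (35 ≡ 3 mod 4).
Stepping 3 places around the cycle: d → f → g → a.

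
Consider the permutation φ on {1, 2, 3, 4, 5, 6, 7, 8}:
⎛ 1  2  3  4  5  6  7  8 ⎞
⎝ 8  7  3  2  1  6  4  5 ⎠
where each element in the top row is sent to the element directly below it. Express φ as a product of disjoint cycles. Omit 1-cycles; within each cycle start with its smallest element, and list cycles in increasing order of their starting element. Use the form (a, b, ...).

(1, 8, 5)(2, 7, 4)

From 1: 1 → 8 → 5 → 1, closing the cycle (1, 8, 5).
Continuing from each remaining unvisited element yields (1, 8, 5)(2, 7, 4).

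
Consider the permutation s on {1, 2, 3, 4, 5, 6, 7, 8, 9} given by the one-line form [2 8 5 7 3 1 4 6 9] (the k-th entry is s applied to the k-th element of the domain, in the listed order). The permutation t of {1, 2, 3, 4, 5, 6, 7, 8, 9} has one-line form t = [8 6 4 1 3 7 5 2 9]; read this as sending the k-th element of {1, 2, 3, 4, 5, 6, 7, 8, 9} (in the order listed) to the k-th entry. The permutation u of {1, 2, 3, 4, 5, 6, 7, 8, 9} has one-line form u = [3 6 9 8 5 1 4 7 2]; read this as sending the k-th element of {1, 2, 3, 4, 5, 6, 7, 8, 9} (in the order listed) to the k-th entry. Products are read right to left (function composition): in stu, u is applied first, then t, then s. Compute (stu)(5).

5

Apply the permutations in order: u(5) = 5, then t(5) = 3, then s(3) = 5. So (stu)(5) = 5.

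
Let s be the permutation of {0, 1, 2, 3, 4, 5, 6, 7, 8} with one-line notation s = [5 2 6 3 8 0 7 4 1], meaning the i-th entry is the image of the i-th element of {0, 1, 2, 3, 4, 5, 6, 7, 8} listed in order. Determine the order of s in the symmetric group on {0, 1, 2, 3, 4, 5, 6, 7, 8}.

Decomposing into disjoint cycles gives cycle lengths 6, 2, 1.
Since disjoint cycles commute, ord(s) = lcm(6, 2) = 6.

6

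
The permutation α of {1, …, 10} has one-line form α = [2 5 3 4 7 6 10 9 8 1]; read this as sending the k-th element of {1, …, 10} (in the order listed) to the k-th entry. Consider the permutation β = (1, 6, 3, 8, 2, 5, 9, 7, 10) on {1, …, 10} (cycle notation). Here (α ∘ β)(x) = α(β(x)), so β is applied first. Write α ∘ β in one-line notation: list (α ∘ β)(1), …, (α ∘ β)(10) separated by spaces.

(α ∘ β)(x) = α(β(x)). Computing each image: α(β(1)) = α(6) = 6, α(β(2)) = α(5) = 7, α(β(3)) = α(8) = 9, α(β(4)) = α(4) = 4, α(β(5)) = α(9) = 8, α(β(6)) = α(3) = 3, α(β(7)) = α(10) = 1, α(β(8)) = α(2) = 5, α(β(9)) = α(7) = 10, α(β(10)) = α(1) = 2.
Hence α ∘ β = [6 7 9 4 8 3 1 5 10 2].

6 7 9 4 8 3 1 5 10 2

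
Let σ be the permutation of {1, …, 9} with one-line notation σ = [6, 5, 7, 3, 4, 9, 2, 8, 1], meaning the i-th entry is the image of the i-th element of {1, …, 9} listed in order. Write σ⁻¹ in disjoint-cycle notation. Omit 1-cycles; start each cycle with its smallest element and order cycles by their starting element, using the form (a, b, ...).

(1, 9, 6)(2, 7, 3, 4, 5)

The cycle decomposition of σ is (1, 6, 9)(2, 5, 4, 3, 7).
Reversing each cycle (and rotating so the smallest element leads) gives σ⁻¹ = (1, 9, 6)(2, 7, 3, 4, 5).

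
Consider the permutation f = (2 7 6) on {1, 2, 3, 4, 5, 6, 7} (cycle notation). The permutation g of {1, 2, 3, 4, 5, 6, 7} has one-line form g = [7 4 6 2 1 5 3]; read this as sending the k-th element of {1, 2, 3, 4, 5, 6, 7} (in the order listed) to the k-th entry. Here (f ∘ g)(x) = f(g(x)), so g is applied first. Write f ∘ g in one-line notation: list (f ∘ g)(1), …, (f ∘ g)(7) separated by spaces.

Chase each element through g then f: 1 → 7 → 6; 2 → 4 → 4; 3 → 6 → 2; 4 → 2 → 7; 5 → 1 → 1; 6 → 5 → 5; 7 → 3 → 3.
Collecting the images, f ∘ g = [6 4 2 7 1 5 3].

6 4 2 7 1 5 3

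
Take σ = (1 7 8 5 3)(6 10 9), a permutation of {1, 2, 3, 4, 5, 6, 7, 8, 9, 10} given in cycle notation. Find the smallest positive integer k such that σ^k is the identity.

The cycle type of σ is (5, 3, 1, 1).
Since disjoint cycles commute, ord(σ) = lcm(5, 3) = 15.

15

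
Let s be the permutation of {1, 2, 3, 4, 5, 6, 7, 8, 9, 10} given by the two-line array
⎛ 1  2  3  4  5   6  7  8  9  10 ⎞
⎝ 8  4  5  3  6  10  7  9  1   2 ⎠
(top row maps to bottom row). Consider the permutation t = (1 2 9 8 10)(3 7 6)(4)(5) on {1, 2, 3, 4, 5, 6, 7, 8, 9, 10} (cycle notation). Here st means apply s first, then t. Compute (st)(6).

(st)(6) = t(s(6)). s(6) = 10, then t(10) = 1. So (st)(6) = 1.

1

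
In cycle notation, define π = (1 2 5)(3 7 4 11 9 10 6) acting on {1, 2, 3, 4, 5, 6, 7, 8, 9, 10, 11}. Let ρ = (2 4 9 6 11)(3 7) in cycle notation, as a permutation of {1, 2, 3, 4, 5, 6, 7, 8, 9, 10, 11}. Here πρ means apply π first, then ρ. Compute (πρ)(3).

π(3) = 7, then ρ(7) = 3; composing gives (πρ)(3) = 3.

3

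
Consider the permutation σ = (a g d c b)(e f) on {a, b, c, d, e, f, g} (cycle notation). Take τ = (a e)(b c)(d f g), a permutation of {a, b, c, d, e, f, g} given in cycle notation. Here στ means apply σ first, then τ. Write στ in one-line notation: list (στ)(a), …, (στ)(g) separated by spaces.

(στ)(x) = τ(σ(x)). Computing each image: τ(σ(a)) = τ(g) = d, τ(σ(b)) = τ(a) = e, τ(σ(c)) = τ(b) = c, τ(σ(d)) = τ(c) = b, τ(σ(e)) = τ(f) = g, τ(σ(f)) = τ(e) = a, τ(σ(g)) = τ(d) = f.
Hence στ = [d e c b g a f].

d e c b g a f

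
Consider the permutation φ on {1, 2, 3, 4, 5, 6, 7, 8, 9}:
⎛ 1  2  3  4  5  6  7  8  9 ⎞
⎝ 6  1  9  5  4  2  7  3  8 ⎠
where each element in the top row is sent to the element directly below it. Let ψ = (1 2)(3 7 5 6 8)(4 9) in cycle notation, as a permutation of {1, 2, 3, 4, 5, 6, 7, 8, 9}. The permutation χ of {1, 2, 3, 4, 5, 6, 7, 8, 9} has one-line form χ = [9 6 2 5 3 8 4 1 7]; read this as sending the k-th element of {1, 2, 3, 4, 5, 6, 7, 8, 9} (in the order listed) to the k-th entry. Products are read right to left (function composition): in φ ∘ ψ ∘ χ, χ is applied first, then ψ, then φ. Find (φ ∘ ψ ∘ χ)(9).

(φ ∘ ψ ∘ χ)(9) = φ(ψ(χ(9))). χ(9) = 7, then ψ(7) = 5, then φ(5) = 4, so the result is 4.

4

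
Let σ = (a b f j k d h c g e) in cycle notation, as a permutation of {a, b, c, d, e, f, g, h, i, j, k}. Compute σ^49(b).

a

b lies in the 10-cycle (a b f j k d h c g e).
Powers repeat with period 10 on this cycle, and 49 mod 10 = 9, so σ^49(b) = σ^9(b).
Advancing 9 steps from b: b → f → j → k → d → h → c → g → e → a.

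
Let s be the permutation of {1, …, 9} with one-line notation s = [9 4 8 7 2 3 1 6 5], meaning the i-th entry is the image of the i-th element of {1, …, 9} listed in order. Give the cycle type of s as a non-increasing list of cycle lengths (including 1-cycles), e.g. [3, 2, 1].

[6, 3]

The disjoint cycles are (1, 9, 5, 2, 4, 7)(3, 8, 6), with lengths 6, 3 in non-increasing order.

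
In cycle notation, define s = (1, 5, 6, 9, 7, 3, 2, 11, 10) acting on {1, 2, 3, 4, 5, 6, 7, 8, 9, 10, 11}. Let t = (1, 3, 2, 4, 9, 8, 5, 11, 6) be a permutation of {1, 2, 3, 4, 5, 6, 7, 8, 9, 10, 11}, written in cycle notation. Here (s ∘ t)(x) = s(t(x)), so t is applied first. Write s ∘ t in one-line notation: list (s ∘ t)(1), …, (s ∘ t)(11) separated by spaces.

2 4 11 7 10 5 3 6 8 1 9

(s ∘ t)(x) = s(t(x)). Computing each image: s(t(1)) = s(3) = 2, s(t(2)) = s(4) = 4, s(t(3)) = s(2) = 11, s(t(4)) = s(9) = 7, s(t(5)) = s(11) = 10, s(t(6)) = s(1) = 5, s(t(7)) = s(7) = 3, s(t(8)) = s(5) = 6, s(t(9)) = s(8) = 8, s(t(10)) = s(10) = 1, s(t(11)) = s(6) = 9.
Hence s ∘ t = [2 4 11 7 10 5 3 6 8 1 9].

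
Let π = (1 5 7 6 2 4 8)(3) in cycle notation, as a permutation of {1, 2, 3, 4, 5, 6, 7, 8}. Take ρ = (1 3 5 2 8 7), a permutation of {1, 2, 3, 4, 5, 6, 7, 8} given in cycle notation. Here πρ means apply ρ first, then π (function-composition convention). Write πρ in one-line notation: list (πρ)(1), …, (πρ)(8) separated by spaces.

3 1 7 8 4 2 5 6

(πρ)(x) = π(ρ(x)). Computing each image: π(ρ(1)) = π(3) = 3, π(ρ(2)) = π(8) = 1, π(ρ(3)) = π(5) = 7, π(ρ(4)) = π(4) = 8, π(ρ(5)) = π(2) = 4, π(ρ(6)) = π(6) = 2, π(ρ(7)) = π(1) = 5, π(ρ(8)) = π(7) = 6.
Hence πρ = [3 1 7 8 4 2 5 6].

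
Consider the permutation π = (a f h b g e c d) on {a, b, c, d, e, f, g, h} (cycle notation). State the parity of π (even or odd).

The cycle lengths are 8.
A cycle is odd iff its length is even; π has 1 even-length cycle, so sgn(π) = (−1)^1 and π is odd.

odd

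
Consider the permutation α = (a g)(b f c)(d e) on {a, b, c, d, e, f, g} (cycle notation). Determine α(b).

f

Within (b f c), b ↦ f.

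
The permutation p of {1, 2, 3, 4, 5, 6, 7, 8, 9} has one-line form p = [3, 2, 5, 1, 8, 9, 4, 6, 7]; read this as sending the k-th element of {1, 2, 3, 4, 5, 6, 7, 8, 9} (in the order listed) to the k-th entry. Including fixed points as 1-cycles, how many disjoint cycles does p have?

2

The cycle decomposition is (1 3 5 8 6 9 7 4)(2), which has 2 cycles (counting 1-cycles).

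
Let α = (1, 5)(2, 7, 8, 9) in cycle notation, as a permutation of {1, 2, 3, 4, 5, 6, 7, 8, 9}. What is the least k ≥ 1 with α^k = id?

4

The cycle type of α is (4, 2, 1, 1, 1).
The order is lcm(4, 2) = 4.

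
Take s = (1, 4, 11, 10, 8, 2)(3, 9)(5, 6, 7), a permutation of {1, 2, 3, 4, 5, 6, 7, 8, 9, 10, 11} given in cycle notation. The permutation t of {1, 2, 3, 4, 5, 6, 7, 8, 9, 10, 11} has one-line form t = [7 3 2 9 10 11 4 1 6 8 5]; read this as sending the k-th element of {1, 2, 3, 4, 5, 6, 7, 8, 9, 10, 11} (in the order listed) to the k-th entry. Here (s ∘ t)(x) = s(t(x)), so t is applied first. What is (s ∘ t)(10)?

t(10) = 8, then s(8) = 2; composing gives (s ∘ t)(10) = 2.

2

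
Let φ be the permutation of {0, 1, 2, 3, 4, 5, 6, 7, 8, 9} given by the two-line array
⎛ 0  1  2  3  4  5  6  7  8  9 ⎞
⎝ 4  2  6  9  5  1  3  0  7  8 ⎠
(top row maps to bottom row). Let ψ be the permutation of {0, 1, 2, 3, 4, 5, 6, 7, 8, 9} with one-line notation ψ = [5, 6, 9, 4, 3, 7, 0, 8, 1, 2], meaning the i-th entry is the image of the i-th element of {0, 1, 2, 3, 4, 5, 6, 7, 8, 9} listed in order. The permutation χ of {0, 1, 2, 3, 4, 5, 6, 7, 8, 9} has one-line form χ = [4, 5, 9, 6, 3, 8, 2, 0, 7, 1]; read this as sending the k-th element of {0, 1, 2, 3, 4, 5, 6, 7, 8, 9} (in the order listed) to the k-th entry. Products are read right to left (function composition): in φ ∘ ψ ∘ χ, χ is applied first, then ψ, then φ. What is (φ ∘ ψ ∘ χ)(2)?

(φ ∘ ψ ∘ χ)(2) = φ(ψ(χ(2))). χ(2) = 9, then ψ(9) = 2, then φ(2) = 6, so the result is 6.

6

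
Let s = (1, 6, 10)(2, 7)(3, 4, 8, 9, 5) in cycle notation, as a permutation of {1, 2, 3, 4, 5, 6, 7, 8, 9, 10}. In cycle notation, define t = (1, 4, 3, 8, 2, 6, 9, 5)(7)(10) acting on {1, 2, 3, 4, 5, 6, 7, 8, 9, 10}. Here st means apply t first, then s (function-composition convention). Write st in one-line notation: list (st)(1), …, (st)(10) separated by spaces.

8 10 9 4 6 5 2 7 3 1

(st)(x) = s(t(x)). Computing each image: s(t(1)) = s(4) = 8, s(t(2)) = s(6) = 10, s(t(3)) = s(8) = 9, s(t(4)) = s(3) = 4, s(t(5)) = s(1) = 6, s(t(6)) = s(9) = 5, s(t(7)) = s(7) = 2, s(t(8)) = s(2) = 7, s(t(9)) = s(5) = 3, s(t(10)) = s(10) = 1.
Hence st = [8 10 9 4 6 5 2 7 3 1].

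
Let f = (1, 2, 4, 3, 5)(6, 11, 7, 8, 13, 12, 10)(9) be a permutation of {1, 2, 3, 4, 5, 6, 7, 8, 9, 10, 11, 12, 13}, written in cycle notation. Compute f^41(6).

10

6 lies in the 7-cycle (6, 11, 7, 8, 13, 12, 10).
On a 7-cycle, f^7 is the identity, so f^41 = f^6 there (41 ≡ 6 mod 7).
Stepping 6 places around the cycle: 6 → 11 → 7 → 8 → 13 → 12 → 10.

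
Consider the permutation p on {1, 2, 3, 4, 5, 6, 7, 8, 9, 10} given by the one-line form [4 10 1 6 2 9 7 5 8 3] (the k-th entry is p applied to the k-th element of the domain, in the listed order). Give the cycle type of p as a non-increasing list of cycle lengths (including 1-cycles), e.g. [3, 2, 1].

[9, 1]

The disjoint cycles are (1, 4, 6, 9, 8, 5, 2, 10, 3)(7), with lengths 9, 1 in non-increasing order.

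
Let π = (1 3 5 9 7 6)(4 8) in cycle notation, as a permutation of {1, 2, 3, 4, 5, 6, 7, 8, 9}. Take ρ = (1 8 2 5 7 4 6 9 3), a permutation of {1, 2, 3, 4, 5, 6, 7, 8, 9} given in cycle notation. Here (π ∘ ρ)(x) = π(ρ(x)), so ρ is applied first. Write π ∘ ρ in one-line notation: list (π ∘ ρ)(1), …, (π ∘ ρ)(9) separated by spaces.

4 9 3 1 6 7 8 2 5

For each element, apply ρ then π: 1 → 8 → 4; 2 → 5 → 9; 3 → 1 → 3; 4 → 6 → 1; 5 → 7 → 6; 6 → 9 → 7; 7 → 4 → 8; 8 → 2 → 2; 9 → 3 → 5.
Collecting the images, π ∘ ρ = [4 9 3 1 6 7 8 2 5].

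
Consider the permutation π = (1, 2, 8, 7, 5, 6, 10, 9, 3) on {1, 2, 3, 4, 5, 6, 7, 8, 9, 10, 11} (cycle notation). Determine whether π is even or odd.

The cycle lengths are 9, 1, 1.
A cycle is odd iff its length is even; π has 0 even-length cycles, so sgn(π) = (−1)^0 and π is even.

even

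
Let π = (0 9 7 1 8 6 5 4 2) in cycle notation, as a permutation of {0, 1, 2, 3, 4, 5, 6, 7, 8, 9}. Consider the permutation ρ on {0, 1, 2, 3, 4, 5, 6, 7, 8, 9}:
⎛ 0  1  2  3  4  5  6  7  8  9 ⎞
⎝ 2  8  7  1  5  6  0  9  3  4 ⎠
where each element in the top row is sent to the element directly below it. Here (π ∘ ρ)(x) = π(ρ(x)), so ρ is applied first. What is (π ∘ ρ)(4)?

4

First apply ρ: ρ(4) = 5, then π(5) = 4. Thus (π ∘ ρ)(4) = 4.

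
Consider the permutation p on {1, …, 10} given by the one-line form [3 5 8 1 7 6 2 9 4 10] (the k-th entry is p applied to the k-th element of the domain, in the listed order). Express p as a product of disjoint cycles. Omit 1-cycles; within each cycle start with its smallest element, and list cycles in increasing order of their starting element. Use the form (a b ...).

(1 3 8 9 4)(2 5 7)

Start at 1 and follow images: 1 → 3 → 8 → 9 → 4 → 1, giving the cycle (1 3 8 9 4).
Continuing from each remaining unvisited element yields (1 3 8 9 4)(2 5 7).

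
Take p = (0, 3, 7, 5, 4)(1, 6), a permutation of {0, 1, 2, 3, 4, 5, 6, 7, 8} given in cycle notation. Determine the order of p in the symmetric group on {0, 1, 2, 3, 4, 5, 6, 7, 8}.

10

The disjoint cycles have lengths 5, 2, 1, 1.
Since disjoint cycles commute, ord(p) = lcm(5, 2) = 10.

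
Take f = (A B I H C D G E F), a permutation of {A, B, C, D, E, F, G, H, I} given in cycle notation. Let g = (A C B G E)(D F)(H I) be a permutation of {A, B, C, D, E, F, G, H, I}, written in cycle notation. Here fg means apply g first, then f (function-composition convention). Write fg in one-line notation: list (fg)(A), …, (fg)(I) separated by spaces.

D E I A B G F H C

(fg)(x) = f(g(x)). Computing each image: f(g(A)) = f(C) = D, f(g(B)) = f(G) = E, f(g(C)) = f(B) = I, f(g(D)) = f(F) = A, f(g(E)) = f(A) = B, f(g(F)) = f(D) = G, f(g(G)) = f(E) = F, f(g(H)) = f(I) = H, f(g(I)) = f(H) = C.
Hence fg = [D E I A B G F H C].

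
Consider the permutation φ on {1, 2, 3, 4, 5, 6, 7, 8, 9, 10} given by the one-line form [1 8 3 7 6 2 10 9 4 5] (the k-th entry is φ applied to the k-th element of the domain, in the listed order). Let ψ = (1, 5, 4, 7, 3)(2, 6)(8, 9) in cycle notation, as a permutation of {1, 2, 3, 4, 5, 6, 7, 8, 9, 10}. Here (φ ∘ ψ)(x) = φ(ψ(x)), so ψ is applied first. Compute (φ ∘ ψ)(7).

(φ ∘ ψ)(7) = φ(ψ(7)). ψ(7) = 3, then φ(3) = 3. So (φ ∘ ψ)(7) = 3.

3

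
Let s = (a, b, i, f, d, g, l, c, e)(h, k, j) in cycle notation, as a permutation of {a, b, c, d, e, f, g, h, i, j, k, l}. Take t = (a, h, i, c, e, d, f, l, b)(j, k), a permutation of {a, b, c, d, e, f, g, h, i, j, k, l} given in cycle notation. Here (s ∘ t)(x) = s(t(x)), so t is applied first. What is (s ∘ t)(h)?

(s ∘ t)(h) = s(t(h)). t(h) = i, then s(i) = f. So (s ∘ t)(h) = f.

f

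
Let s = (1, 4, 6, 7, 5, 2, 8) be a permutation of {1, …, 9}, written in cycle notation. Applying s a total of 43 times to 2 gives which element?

2 lies in the 7-cycle (1, 4, 6, 7, 5, 2, 8).
On a 7-cycle, s^7 is the identity, so s^43 = s^1 there (43 ≡ 1 mod 7).
Advancing 1 step from 2: 2 → 8.

8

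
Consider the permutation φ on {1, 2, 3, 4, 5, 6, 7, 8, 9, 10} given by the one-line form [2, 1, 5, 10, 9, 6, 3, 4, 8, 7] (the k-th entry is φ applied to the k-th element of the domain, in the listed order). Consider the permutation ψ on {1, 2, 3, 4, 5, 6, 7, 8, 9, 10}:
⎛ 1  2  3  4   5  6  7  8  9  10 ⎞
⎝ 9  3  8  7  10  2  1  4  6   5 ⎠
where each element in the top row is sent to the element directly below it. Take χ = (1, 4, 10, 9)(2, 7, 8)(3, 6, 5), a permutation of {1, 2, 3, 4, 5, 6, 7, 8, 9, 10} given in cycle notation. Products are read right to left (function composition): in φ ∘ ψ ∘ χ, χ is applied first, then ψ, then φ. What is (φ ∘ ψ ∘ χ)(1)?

3

Apply the permutations in order: χ(1) = 4, then ψ(4) = 7, then φ(7) = 3. So (φ ∘ ψ ∘ χ)(1) = 3.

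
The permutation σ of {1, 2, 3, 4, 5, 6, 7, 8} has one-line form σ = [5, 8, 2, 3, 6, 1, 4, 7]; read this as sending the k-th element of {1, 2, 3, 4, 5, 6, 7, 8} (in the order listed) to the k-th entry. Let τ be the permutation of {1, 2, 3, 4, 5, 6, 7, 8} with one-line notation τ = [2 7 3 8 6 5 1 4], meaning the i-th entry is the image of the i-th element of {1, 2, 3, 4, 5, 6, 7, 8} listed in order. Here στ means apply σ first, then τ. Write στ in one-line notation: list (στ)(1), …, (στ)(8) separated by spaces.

For each element, apply σ then τ: 1 → 5 → 6; 2 → 8 → 4; 3 → 2 → 7; 4 → 3 → 3; 5 → 6 → 5; 6 → 1 → 2; 7 → 4 → 8; 8 → 7 → 1.
So στ in one-line form is 6 4 7 3 5 2 8 1.

6 4 7 3 5 2 8 1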